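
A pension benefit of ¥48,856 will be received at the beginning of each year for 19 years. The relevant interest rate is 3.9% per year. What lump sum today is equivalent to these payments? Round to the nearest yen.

This is an annuity due: 19 payments of ¥48,856 at the beginning of each year.
Periodic rate r = 0.039 per year.
PV = PMT × [(1 − (1+r)^−n)/r] × (1+r) = 48,856 × [1 − (1+r)^−19] / r × (1+r) = ¥672,396

¥672,396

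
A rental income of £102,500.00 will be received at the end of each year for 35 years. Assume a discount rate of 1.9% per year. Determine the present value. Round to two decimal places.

This is an ordinary annuity: 35 payments of £102,500.00 at the end of each year.
Periodic rate r = 0.019 per year.
PV = PMT × [(1 − (1+r)^−n)/r] = 102,500 × [1 − (1+r)^−35] / r = £2,603,004.20

£2,603,004.20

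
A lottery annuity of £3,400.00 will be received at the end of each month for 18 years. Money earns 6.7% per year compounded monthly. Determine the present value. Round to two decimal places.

This is an ordinary annuity: 216 payments of £3,400.00 at the end of each month.
Periodic rate r = 0.067/12 per month; n is counted in months.
PV = PMT × [(1 − (1+r)^−n)/r] = 3,400 × [1 − (1+r)^−216] / r = £426,026.06

£426,026.06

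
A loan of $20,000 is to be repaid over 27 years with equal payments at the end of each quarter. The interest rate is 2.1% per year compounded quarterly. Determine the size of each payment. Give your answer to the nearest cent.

Level ordinary annuity; solve PV = PMT × [(1 − (1+r)^−n)/r] for PMT.
Periodic rate r = 0.021/4 per quarter; n is counted in quarters.
With n = 108: PMT = 20,000 / ([(1 − (1+r)^−n)/r]) = $243.09

$243.09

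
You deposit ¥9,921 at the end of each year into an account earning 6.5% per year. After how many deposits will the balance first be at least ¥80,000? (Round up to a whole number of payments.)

7 payments

Periodic rate r = 0.065 per year.
Ordinary annuity FV: 80,000 = 9,921 × [((1+r)^n − 1)/r].
(1+r)^n = 1 + 80,000 × r / 9,921, so n = ln(1 + 80,000·r/9,921) / ln(1+r) = 6.69.
Round up to a whole number of payments: n = 7.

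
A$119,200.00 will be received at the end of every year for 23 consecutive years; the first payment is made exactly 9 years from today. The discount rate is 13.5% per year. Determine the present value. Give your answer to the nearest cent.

A$303,188.01

Ordinary annuity of 23 payments, first payment at period 9.
Periodic rate r = 0.135 per year.
The ordinary-annuity PV formula values the stream one period before the first payment (period 8); discount that back 8 periods:
PV₀ = 119,200 × [1 − (1+r)^−23] / r × (1+r)^−8 = A$303,188.01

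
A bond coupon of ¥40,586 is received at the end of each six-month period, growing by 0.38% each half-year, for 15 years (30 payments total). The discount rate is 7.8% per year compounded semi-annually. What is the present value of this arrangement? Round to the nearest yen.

¥743,012

Periodic rate r = 0.078/2 per half-year; n is counted in half-years.
Growing ordinary annuity: PV = PMT₁ × [1 − ((1+g)/(1+r))^n] / (r − g) = 40,586 × [1 − ((1+0.0038)/(1+r))^30] / (r − 0.0038) = ¥743,012.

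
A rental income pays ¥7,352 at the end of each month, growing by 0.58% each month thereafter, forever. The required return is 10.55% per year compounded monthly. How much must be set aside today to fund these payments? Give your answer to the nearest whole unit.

Periodic rate r = 0.1055/12 per month.
Growing perpetuity (Gordon): PV = PMT₁ / (r − g) = 7,352 / (r − 0.0058) = ¥2,457,493.

¥2,457,493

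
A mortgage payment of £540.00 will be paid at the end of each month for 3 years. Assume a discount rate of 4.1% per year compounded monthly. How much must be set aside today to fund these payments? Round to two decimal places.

£18,262.68

This is an ordinary annuity: 36 payments of £540.00 at the end of each month.
Periodic rate r = 0.041/12 per month; n is counted in months.
PV = PMT × [(1 − (1+r)^−n)/r] = 540 × [1 − (1+r)^−36] / r = £18,262.68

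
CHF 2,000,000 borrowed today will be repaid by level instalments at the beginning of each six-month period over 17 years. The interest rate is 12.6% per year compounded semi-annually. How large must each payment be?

Level annuity due; solve PV = PMT × [(1 − (1+r)^−n)/r] × (1+r) for PMT.
Periodic rate r = 0.126/2 per half-year; n is counted in half-years.
With n = 34: PMT = 2,000,000 / ([(1 − (1+r)^−n)/r] × (1+r)) = CHF 135,508.46

CHF 135,508.46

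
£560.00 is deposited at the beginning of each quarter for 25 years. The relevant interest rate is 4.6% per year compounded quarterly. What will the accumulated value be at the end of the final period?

This is an annuity due: 100 deposits of £560.00 at the beginning of each quarter.
Periodic rate r = 0.046/4 per quarter; n is counted in quarters.
FV = PMT × [((1+r)^n − 1)/r] × (1+r) = 560 × [(1+r)^100 − 1] / r × (1+r) = £105,285.73

£105,285.73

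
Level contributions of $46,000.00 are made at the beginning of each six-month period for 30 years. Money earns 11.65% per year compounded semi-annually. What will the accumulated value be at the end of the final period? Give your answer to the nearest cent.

This is an annuity due: 60 deposits of $46,000.00 at the beginning of each six-month period.
Periodic rate r = 0.1165/2 per half-year; n is counted in half-years.
FV = PMT × [((1+r)^n − 1)/r] × (1+r) = 46,000 × [(1+r)^60 − 1] / r × (1+r) = $24,130,176.36

$24,130,176.36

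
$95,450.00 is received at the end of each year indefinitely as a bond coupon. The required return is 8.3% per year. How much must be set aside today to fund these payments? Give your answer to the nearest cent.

$1,150,000.00

Periodic rate r = 0.083 per year.
Level perpetuity: PV = PMT / r = 95,450 / (0.083) = $1,150,000.00.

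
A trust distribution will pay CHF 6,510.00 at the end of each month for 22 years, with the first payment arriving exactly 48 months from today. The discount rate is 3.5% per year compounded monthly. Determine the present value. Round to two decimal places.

CHF 1,044,214.95

Ordinary annuity of 264 payments, first payment at period 48.
Periodic rate r = 0.035/12 per month; n is counted in months.
The ordinary-annuity PV formula values the stream one period before the first payment (period 47); discount that back 47 periods:
PV₀ = 6,510 × [1 − (1+r)^−264] / r × (1+r)^−47 = CHF 1,044,214.95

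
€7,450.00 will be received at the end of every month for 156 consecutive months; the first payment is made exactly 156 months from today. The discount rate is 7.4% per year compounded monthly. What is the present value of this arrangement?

Ordinary annuity of 156 payments, first payment at period 156.
Periodic rate r = 0.074/12 per month; n is counted in months.
The ordinary-annuity PV formula values the stream one period before the first payment (period 155); discount that back 155 periods:
PV₀ = 7,450 × [1 − (1+r)^−156] / r × (1+r)^−155 = €287,323.16

€287,323.16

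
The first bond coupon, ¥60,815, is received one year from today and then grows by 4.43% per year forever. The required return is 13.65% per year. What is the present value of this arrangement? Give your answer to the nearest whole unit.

¥659,599

Periodic rate r = 0.1365 per year.
Growing perpetuity (Gordon): PV = PMT₁ / (r − g) = 60,815 / (r − 0.0443) = ¥659,599.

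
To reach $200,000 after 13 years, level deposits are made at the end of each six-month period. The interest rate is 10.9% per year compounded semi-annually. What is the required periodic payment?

Level ordinary annuity; solve FV = PMT × [((1+r)^n − 1)/r] for PMT.
Periodic rate r = 0.109/2 per half-year; n is counted in half-years.
With n = 26: PMT = 200,000 / ([((1+r)^n − 1)/r]) = $3,665.29

$3,665.29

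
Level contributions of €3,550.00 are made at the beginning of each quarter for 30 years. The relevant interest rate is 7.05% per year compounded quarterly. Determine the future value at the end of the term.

This is an annuity due: 120 deposits of €3,550.00 at the beginning of each quarter.
Periodic rate r = 0.0705/4 per quarter; n is counted in quarters.
FV = PMT × [((1+r)^n − 1)/r] × (1+r) = 3,550 × [(1+r)^120 − 1] / r × (1+r) = €1,463,120.20

€1,463,120.20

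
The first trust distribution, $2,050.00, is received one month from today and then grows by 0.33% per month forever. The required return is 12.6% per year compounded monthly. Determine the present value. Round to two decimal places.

Periodic rate r = 0.126/12 per month.
Growing perpetuity (Gordon): PV = PMT₁ / (r − g) = 2,050 / (r − 0.0033) = $284,722.22.

$284,722.22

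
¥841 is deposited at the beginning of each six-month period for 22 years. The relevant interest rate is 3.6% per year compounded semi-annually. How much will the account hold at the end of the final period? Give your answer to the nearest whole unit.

¥56,710

This is an annuity due: 44 deposits of ¥841 at the beginning of each six-month period.
Periodic rate r = 0.036/2 per half-year; n is counted in half-years.
FV = PMT × [((1+r)^n − 1)/r] × (1+r) = 841 × [(1+r)^44 − 1] / r × (1+r) = ¥56,710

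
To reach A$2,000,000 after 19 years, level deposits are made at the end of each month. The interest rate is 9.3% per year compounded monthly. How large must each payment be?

Level ordinary annuity; solve FV = PMT × [((1+r)^n − 1)/r] for PMT.
Periodic rate r = 0.093/12 per month; n is counted in months.
With n = 228: PMT = 2,000,000 / ([((1+r)^n − 1)/r]) = A$3,220.09

A$3,220.09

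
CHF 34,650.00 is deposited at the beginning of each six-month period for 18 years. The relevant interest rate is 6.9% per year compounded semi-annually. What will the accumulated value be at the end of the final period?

This is an annuity due: 36 deposits of CHF 34,650.00 at the beginning of each six-month period.
Periodic rate r = 0.069/2 per half-year; n is counted in half-years.
FV = PMT × [((1+r)^n − 1)/r] × (1+r) = 34,650 × [(1+r)^36 − 1] / r × (1+r) = CHF 2,484,000.68

CHF 2,484,000.68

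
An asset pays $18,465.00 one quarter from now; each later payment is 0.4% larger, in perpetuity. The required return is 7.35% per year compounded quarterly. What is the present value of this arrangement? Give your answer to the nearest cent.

Periodic rate r = 0.0735/4 per quarter.
Growing perpetuity (Gordon): PV = PMT₁ / (r − g) = 18,465 / (r − 0.004) = $1,284,521.74.

$1,284,521.74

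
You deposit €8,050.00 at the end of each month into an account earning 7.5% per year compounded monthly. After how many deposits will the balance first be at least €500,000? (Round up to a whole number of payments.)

53 payments

Periodic rate r = 0.075/12 per month; n is counted in months.
Ordinary annuity FV: 500,000 = 8,050 × [((1+r)^n − 1)/r].
(1+r)^n = 1 + 500,000 × r / 8,050, so n = ln(1 + 500,000·r/8,050) / ln(1+r) = 52.64.
Round up to a whole number of payments: n = 53.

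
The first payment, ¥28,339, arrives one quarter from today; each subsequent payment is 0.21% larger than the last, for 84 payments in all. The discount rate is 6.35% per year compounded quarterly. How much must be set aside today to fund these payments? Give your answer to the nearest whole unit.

Periodic rate r = 0.0635/4 per quarter; n is counted in quarters.
Growing ordinary annuity: PV = PMT₁ × [1 − ((1+g)/(1+r))^n] / (r − g) = 28,339 × [1 − ((1+0.0021)/(1+r))^84] / (r − 0.0021) = ¥1,403,787.

¥1,403,787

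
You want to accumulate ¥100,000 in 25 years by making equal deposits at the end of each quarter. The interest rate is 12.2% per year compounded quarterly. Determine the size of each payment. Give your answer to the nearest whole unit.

Level ordinary annuity; solve FV = PMT × [((1+r)^n − 1)/r] for PMT.
Periodic rate r = 0.122/4 per quarter; n is counted in quarters.
With n = 100: PMT = 100,000 / ([((1+r)^n − 1)/r]) = ¥159

¥159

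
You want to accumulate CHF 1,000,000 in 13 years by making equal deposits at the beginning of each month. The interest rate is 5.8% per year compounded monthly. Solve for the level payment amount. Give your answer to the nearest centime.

CHF 4,288.49

Level annuity due; solve FV = PMT × [((1+r)^n − 1)/r] × (1+r) for PMT.
Periodic rate r = 0.058/12 per month; n is counted in months.
With n = 156: PMT = 1,000,000 / ([((1+r)^n − 1)/r] × (1+r)) = CHF 4,288.49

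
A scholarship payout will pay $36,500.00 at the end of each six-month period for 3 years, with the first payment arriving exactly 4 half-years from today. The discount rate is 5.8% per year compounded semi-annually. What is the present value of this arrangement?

Ordinary annuity of 6 payments, first payment at period 4.
Periodic rate r = 0.058/2 per half-year; n is counted in half-years.
The ordinary-annuity PV formula values the stream one period before the first payment (period 3); discount that back 3 periods:
PV₀ = 36,500 × [1 − (1+r)^−6] / r × (1+r)^−3 = $182,079.75

$182,079.75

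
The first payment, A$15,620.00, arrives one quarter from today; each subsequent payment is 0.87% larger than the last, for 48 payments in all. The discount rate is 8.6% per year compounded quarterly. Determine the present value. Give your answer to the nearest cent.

Periodic rate r = 0.086/4 per quarter; n is counted in quarters.
Growing ordinary annuity: PV = PMT₁ × [1 − ((1+g)/(1+r))^n] / (r − g) = 15,620 × [1 − ((1+0.0087)/(1+r))^48] / (r − 0.0087) = A$554,110.01.

A$554,110.01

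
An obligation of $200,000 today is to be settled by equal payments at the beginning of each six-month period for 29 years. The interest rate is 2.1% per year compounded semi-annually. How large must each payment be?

Level annuity due; solve PV = PMT × [(1 − (1+r)^−n)/r] × (1+r) for PMT.
Periodic rate r = 0.021/2 per half-year; n is counted in half-years.
With n = 58: PMT = 200,000 / ([(1 − (1+r)^−n)/r] × (1+r)) = $4,573.70

$4,573.70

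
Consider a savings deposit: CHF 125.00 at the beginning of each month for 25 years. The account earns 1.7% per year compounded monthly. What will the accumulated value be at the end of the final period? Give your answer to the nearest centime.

This is an annuity due: 300 deposits of CHF 125.00 at the beginning of each month.
Periodic rate r = 0.017/12 per month; n is counted in months.
FV = PMT × [((1+r)^n − 1)/r] × (1+r) = 125 × [(1+r)^300 − 1] / r × (1+r) = CHF 46,754.12

CHF 46,754.12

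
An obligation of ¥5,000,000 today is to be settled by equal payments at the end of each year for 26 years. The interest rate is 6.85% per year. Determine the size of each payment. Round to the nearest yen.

¥416,967

Level ordinary annuity; solve PV = PMT × [(1 − (1+r)^−n)/r] for PMT.
Periodic rate r = 0.0685 per year.
With n = 26: PMT = 5,000,000 / ([(1 − (1+r)^−n)/r]) = ¥416,967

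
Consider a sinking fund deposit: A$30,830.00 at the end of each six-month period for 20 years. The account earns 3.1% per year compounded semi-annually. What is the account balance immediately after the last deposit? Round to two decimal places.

This is an ordinary annuity: 40 deposits of A$30,830.00 at the end of each six-month period.
Periodic rate r = 0.031/2 per half-year; n is counted in half-years.
FV = PMT × [((1+r)^n − 1)/r] = 30,830 × [(1+r)^40 − 1] / r = A$1,690,892.48

A$1,690,892.48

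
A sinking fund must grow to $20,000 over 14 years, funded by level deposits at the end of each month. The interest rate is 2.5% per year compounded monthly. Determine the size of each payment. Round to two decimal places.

$99.55

Level ordinary annuity; solve FV = PMT × [((1+r)^n − 1)/r] for PMT.
Periodic rate r = 0.025/12 per month; n is counted in months.
With n = 168: PMT = 20,000 / ([((1+r)^n − 1)/r]) = $99.55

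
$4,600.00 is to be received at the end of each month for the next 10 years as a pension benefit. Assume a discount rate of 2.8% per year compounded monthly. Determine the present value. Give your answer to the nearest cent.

$480,968.86

This is an ordinary annuity: 120 payments of $4,600.00 at the end of each month.
Periodic rate r = 0.028/12 per month; n is counted in months.
PV = PMT × [(1 − (1+r)^−n)/r] = 4,600 × [1 − (1+r)^−120] / r = $480,968.86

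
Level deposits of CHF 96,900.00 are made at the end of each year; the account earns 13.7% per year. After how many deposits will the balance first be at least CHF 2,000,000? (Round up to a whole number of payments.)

Periodic rate r = 0.137 per year.
Ordinary annuity FV: 2,000,000 = 96,900 × [((1+r)^n − 1)/r].
(1+r)^n = 1 + 2,000,000 × r / 96,900, so n = ln(1 + 2,000,000·r/96,900) / ln(1+r) = 10.45.
Round up to a whole number of payments: n = 11.

11 payments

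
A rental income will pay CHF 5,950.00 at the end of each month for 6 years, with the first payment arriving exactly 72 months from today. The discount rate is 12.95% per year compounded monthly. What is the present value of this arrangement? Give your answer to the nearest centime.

Ordinary annuity of 72 payments, first payment at period 72.
Periodic rate r = 0.1295/12 per month; n is counted in months.
The ordinary-annuity PV formula values the stream one period before the first payment (period 71); discount that back 71 periods:
PV₀ = 5,950 × [1 − (1+r)^−72] / r × (1+r)^−71 = CHF 138,507.89

CHF 138,507.89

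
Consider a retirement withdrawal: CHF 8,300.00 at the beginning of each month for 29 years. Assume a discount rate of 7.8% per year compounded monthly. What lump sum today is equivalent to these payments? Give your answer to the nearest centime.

CHF 1,150,394.07

This is an annuity due: 348 payments of CHF 8,300.00 at the beginning of each month.
Periodic rate r = 0.078/12 per month; n is counted in months.
PV = PMT × [(1 − (1+r)^−n)/r] × (1+r) = 8,300 × [1 − (1+r)^−348] / r × (1+r) = CHF 1,150,394.07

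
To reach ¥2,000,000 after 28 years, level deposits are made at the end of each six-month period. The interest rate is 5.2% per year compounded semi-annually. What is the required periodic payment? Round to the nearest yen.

Level ordinary annuity; solve FV = PMT × [((1+r)^n − 1)/r] for PMT.
Periodic rate r = 0.052/2 per half-year; n is counted in half-years.
With n = 56: PMT = 2,000,000 / ([((1+r)^n − 1)/r]) = ¥16,201

¥16,201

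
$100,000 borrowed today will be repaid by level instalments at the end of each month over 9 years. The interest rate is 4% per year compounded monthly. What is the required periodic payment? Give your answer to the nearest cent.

Level ordinary annuity; solve PV = PMT × [(1 − (1+r)^−n)/r] for PMT.
Periodic rate r = 0.04/12 per month; n is counted in months.
With n = 108: PMT = 100,000 / ([(1 − (1+r)^−n)/r]) = $1,104.10

$1,104.10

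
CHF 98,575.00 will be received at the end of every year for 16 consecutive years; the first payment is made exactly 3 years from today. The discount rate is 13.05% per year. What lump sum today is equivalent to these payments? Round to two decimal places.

CHF 507,997.88

Ordinary annuity of 16 payments, first payment at period 3.
Periodic rate r = 0.1305 per year.
The ordinary-annuity PV formula values the stream one period before the first payment (period 2); discount that back 2 periods:
PV₀ = 98,575 × [1 − (1+r)^−16] / r × (1+r)^−2 = CHF 507,997.88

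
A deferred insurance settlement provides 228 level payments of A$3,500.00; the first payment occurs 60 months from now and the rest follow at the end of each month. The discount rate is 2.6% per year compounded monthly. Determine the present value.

Ordinary annuity of 228 payments, first payment at period 60.
Periodic rate r = 0.026/12 per month; n is counted in months.
The ordinary-annuity PV formula values the stream one period before the first payment (period 59); discount that back 59 periods:
PV₀ = 3,500 × [1 − (1+r)^−228] / r × (1+r)^−59 = A$553,755.95

A$553,755.95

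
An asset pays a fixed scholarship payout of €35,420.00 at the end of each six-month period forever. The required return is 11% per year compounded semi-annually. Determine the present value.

Periodic rate r = 0.11/2 per half-year.
Level perpetuity: PV = PMT / r = 35,420 / (0.11/2) = €644,000.00.

€644,000.00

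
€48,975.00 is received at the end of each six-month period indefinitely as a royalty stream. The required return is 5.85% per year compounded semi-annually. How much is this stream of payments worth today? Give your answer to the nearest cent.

Periodic rate r = 0.0585/2 per half-year.
Level perpetuity: PV = PMT / r = 48,975 / (0.0585/2) = €1,674,358.97.

€1,674,358.97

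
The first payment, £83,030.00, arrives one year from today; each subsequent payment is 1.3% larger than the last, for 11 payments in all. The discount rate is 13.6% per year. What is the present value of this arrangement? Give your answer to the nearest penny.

£483,671.39

Periodic rate r = 0.136 per year.
Growing ordinary annuity: PV = PMT₁ × [1 − ((1+g)/(1+r))^n] / (r − g) = 83,030 × [1 − ((1+0.013)/(1+r))^11] / (r − 0.013) = £483,671.39.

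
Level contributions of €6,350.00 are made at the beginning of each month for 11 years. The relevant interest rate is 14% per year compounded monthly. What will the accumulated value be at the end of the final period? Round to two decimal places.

This is an annuity due: 132 deposits of €6,350.00 at the beginning of each month.
Periodic rate r = 0.14/12 per month; n is counted in months.
FV = PMT × [((1+r)^n − 1)/r] × (1+r) = 6,350 × [(1+r)^132 − 1] / r × (1+r) = €1,995,060.33

€1,995,060.33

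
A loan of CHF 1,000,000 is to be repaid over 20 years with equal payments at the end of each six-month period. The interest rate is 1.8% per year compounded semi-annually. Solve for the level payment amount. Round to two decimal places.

CHF 29,880.55

Level ordinary annuity; solve PV = PMT × [(1 − (1+r)^−n)/r] for PMT.
Periodic rate r = 0.018/2 per half-year; n is counted in half-years.
With n = 40: PMT = 1,000,000 / ([(1 − (1+r)^−n)/r]) = CHF 29,880.55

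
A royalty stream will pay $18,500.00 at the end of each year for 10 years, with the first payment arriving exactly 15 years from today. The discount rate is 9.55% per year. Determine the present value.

Ordinary annuity of 10 payments, first payment at period 15.
Periodic rate r = 0.0955 per year.
The ordinary-annuity PV formula values the stream one period before the first payment (period 14); discount that back 14 periods:
PV₀ = 18,500 × [1 − (1+r)^−10] / r × (1+r)^−14 = $32,324.46

$32,324.46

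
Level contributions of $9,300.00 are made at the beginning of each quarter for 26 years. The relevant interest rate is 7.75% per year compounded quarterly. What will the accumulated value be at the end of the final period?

$3,110,753.61

This is an annuity due: 104 deposits of $9,300.00 at the beginning of each quarter.
Periodic rate r = 0.0775/4 per quarter; n is counted in quarters.
FV = PMT × [((1+r)^n − 1)/r] × (1+r) = 9,300 × [(1+r)^104 − 1] / r × (1+r) = $3,110,753.61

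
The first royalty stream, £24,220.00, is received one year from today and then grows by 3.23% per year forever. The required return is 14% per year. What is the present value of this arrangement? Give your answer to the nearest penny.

Periodic rate r = 0.14 per year.
Growing perpetuity (Gordon): PV = PMT₁ / (r − g) = 24,220 / (r − 0.0323) = £224,883.94.

£224,883.94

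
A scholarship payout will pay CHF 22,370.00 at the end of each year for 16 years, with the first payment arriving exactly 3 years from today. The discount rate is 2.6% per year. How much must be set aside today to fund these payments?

CHF 275,279.90

Ordinary annuity of 16 payments, first payment at period 3.
Periodic rate r = 0.026 per year.
The ordinary-annuity PV formula values the stream one period before the first payment (period 2); discount that back 2 periods:
PV₀ = 22,370 × [1 − (1+r)^−16] / r × (1+r)^−2 = CHF 275,279.90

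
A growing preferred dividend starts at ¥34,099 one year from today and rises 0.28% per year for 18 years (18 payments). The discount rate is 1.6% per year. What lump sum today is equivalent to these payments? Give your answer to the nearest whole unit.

¥541,807

Periodic rate r = 0.016 per year.
Growing ordinary annuity: PV = PMT₁ × [1 − ((1+g)/(1+r))^n] / (r − g) = 34,099 × [1 − ((1+0.0028)/(1+r))^18] / (r − 0.0028) = ¥541,807.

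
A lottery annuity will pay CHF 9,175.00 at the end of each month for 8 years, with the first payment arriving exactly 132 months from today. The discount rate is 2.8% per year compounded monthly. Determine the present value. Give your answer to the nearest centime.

CHF 580,894.89

Ordinary annuity of 96 payments, first payment at period 132.
Periodic rate r = 0.028/12 per month; n is counted in months.
The ordinary-annuity PV formula values the stream one period before the first payment (period 131); discount that back 131 periods:
PV₀ = 9,175 × [1 − (1+r)^−96] / r × (1+r)^−131 = CHF 580,894.89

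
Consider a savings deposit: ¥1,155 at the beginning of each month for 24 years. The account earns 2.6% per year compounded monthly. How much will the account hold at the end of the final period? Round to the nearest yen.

This is an annuity due: 288 deposits of ¥1,155 at the beginning of each month.
Periodic rate r = 0.026/12 per month; n is counted in months.
FV = PMT × [((1+r)^n − 1)/r] × (1+r) = 1,155 × [(1+r)^288 − 1] / r × (1+r) = ¥462,174

¥462,174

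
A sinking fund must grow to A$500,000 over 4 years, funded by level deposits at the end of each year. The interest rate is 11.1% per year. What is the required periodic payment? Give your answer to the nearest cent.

A$106,007.41

Level ordinary annuity; solve FV = PMT × [((1+r)^n − 1)/r] for PMT.
Periodic rate r = 0.111 per year.
With n = 4: PMT = 500,000 / ([((1+r)^n − 1)/r]) = A$106,007.41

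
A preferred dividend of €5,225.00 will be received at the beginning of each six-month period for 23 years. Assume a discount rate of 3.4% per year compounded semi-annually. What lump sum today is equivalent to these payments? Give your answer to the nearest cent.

€168,633.63

This is an annuity due: 46 payments of €5,225.00 at the beginning of each six-month period.
Periodic rate r = 0.034/2 per half-year; n is counted in half-years.
PV = PMT × [(1 − (1+r)^−n)/r] × (1+r) = 5,225 × [1 − (1+r)^−46] / r × (1+r) = €168,633.63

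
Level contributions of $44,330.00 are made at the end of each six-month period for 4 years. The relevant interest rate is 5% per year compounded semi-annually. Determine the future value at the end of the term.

This is an ordinary annuity: 8 deposits of $44,330.00 at the end of each six-month period.
Periodic rate r = 0.05/2 per half-year; n is counted in half-years.
FV = PMT × [((1+r)^n − 1)/r] = 44,330 × [(1+r)^8 − 1] / r = $387,272.02

$387,272.02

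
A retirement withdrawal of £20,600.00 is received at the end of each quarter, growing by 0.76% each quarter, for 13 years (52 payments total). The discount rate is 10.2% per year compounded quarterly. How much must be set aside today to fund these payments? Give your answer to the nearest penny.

£690,216.83

Periodic rate r = 0.102/4 per quarter; n is counted in quarters.
Growing ordinary annuity: PV = PMT₁ × [1 − ((1+g)/(1+r))^n] / (r − g) = 20,600 × [1 − ((1+0.0076)/(1+r))^52] / (r − 0.0076) = £690,216.83.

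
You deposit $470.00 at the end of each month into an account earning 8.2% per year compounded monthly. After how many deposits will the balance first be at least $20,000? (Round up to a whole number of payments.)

Periodic rate r = 0.082/12 per month; n is counted in months.
Ordinary annuity FV: 20,000 = 470 × [((1+r)^n − 1)/r].
(1+r)^n = 1 + 20,000 × r / 470, so n = ln(1 + 20,000·r/470) / ln(1+r) = 37.48.
Round up to a whole number of payments: n = 38.

38 payments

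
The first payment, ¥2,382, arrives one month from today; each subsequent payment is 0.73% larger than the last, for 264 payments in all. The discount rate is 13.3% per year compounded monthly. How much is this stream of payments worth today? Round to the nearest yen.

Periodic rate r = 0.133/12 per month; n is counted in months.
Growing ordinary annuity: PV = PMT₁ × [1 − ((1+g)/(1+r))^n] / (r − g) = 2,382 × [1 − ((1+0.0073)/(1+r))^264] / (r − 0.0073) = ¥395,588.

¥395,588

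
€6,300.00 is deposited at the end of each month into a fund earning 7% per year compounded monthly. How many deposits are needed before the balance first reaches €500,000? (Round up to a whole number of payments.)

Periodic rate r = 0.07/12 per month; n is counted in months.
Ordinary annuity FV: 500,000 = 6,300 × [((1+r)^n − 1)/r].
(1+r)^n = 1 + 500,000 × r / 6,300, so n = ln(1 + 500,000·r/6,300) / ln(1+r) = 65.41.
Round up to a whole number of payments: n = 66.

66 payments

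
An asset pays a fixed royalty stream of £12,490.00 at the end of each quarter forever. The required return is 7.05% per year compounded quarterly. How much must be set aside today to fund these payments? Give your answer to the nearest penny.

Periodic rate r = 0.0705/4 per quarter.
Level perpetuity: PV = PMT / r = 12,490 / (0.0705/4) = £708,652.48.

£708,652.48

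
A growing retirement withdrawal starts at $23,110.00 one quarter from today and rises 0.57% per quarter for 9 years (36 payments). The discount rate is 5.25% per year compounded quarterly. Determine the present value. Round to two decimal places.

Periodic rate r = 0.0525/4 per quarter; n is counted in quarters.
Growing ordinary annuity: PV = PMT₁ × [1 − ((1+g)/(1+r))^n] / (r − g) = 23,110 × [1 − ((1+0.0057)/(1+r))^36] / (r − 0.0057) = $724,104.82.

$724,104.82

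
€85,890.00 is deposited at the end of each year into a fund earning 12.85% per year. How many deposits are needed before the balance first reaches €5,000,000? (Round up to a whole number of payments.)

18 payments

Periodic rate r = 0.1285 per year.
Ordinary annuity FV: 5,000,000 = 85,890 × [((1+r)^n − 1)/r].
(1+r)^n = 1 + 5,000,000 × r / 85,890, so n = ln(1 + 5,000,000·r/85,890) / ln(1+r) = 17.68.
Round up to a whole number of payments: n = 18.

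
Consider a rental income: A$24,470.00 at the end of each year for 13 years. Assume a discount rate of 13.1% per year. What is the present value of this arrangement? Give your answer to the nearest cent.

A$149,093.25

This is an ordinary annuity: 13 payments of A$24,470.00 at the end of each year.
Periodic rate r = 0.131 per year.
PV = PMT × [(1 − (1+r)^−n)/r] = 24,470 × [1 − (1+r)^−13] / r = A$149,093.25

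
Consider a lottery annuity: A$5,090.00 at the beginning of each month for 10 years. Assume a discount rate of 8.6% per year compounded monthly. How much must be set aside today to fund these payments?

This is an annuity due: 120 payments of A$5,090.00 at the beginning of each month.
Periodic rate r = 0.086/12 per month; n is counted in months.
PV = PMT × [(1 − (1+r)^−n)/r] × (1+r) = 5,090 × [1 − (1+r)^−120] / r × (1+r) = A$411,695.37

A$411,695.37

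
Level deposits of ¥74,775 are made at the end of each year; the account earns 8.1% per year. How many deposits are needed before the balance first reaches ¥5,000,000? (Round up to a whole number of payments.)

Periodic rate r = 0.081 per year.
Ordinary annuity FV: 5,000,000 = 74,775 × [((1+r)^n − 1)/r].
(1+r)^n = 1 + 5,000,000 × r / 74,775, so n = ln(1 + 5,000,000·r/74,775) / ln(1+r) = 23.87.
Round up to a whole number of payments: n = 24.

24 payments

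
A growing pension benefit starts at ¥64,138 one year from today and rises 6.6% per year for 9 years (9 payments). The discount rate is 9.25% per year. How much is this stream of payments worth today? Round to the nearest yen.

¥479,901

Periodic rate r = 0.0925 per year.
Growing ordinary annuity: PV = PMT₁ × [1 − ((1+g)/(1+r))^n] / (r − g) = 64,138 × [1 − ((1+0.066)/(1+r))^9] / (r − 0.066) = ¥479,901.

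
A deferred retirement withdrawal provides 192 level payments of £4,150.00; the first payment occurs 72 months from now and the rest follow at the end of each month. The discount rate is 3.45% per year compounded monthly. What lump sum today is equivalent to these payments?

Ordinary annuity of 192 payments, first payment at period 72.
Periodic rate r = 0.0345/12 per month; n is counted in months.
The ordinary-annuity PV formula values the stream one period before the first payment (period 71); discount that back 71 periods:
PV₀ = 4,150 × [1 − (1+r)^−192] / r × (1+r)^−71 = £498,876.95

£498,876.95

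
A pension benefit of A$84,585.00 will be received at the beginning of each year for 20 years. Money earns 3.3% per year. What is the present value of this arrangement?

This is an annuity due: 20 payments of A$84,585.00 at the beginning of each year.
Periodic rate r = 0.033 per year.
PV = PMT × [(1 − (1+r)^−n)/r] × (1+r) = 84,585 × [1 − (1+r)^−20] / r × (1+r) = A$1,264,604.00

A$1,264,604.00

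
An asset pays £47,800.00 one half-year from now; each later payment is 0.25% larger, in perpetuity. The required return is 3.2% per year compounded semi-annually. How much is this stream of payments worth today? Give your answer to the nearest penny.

Periodic rate r = 0.032/2 per half-year.
Growing perpetuity (Gordon): PV = PMT₁ / (r − g) = 47,800 / (r − 0.0025) = £3,540,740.74.

£3,540,740.74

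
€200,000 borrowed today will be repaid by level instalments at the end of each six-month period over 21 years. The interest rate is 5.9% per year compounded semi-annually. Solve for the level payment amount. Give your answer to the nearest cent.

Level ordinary annuity; solve PV = PMT × [(1 − (1+r)^−n)/r] for PMT.
Periodic rate r = 0.059/2 per half-year; n is counted in half-years.
With n = 42: PMT = 200,000 / ([(1 − (1+r)^−n)/r]) = €8,367.76

€8,367.76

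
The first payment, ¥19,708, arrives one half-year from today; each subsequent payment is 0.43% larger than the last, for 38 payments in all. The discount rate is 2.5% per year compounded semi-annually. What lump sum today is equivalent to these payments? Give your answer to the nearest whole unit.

Periodic rate r = 0.025/2 per half-year; n is counted in half-years.
Growing ordinary annuity: PV = PMT₁ × [1 − ((1+g)/(1+r))^n] / (r − g) = 19,708 × [1 − ((1+0.0043)/(1+r))^38] / (r − 0.0043) = ¥638,885.

¥638,885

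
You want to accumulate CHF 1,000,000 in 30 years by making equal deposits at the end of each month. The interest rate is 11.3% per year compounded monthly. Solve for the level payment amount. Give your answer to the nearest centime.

CHF 333.93

Level ordinary annuity; solve FV = PMT × [((1+r)^n − 1)/r] for PMT.
Periodic rate r = 0.113/12 per month; n is counted in months.
With n = 360: PMT = 1,000,000 / ([((1+r)^n − 1)/r]) = CHF 333.93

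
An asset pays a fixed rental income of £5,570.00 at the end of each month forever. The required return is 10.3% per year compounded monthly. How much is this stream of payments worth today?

£648,932.04

Periodic rate r = 0.103/12 per month.
Level perpetuity: PV = PMT / r = 5,570 / (0.103/12) = £648,932.04.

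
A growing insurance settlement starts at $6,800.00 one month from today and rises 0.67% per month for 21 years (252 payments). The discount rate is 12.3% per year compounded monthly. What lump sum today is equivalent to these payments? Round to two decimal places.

$1,126,586.79

Periodic rate r = 0.123/12 per month; n is counted in months.
Growing ordinary annuity: PV = PMT₁ × [1 − ((1+g)/(1+r))^n] / (r − g) = 6,800 × [1 − ((1+0.0067)/(1+r))^252] / (r − 0.0067) = $1,126,586.79.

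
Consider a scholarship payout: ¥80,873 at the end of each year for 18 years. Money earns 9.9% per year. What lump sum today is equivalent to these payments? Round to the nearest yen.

¥667,547

This is an ordinary annuity: 18 payments of ¥80,873 at the end of each year.
Periodic rate r = 0.099 per year.
PV = PMT × [(1 − (1+r)^−n)/r] = 80,873 × [1 − (1+r)^−18] / r = ¥667,547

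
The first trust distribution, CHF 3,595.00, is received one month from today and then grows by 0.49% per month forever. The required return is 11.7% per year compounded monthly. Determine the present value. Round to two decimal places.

Periodic rate r = 0.117/12 per month.
Growing perpetuity (Gordon): PV = PMT₁ / (r − g) = 3,595 / (r − 0.0049) = CHF 741,237.11.

CHF 741,237.11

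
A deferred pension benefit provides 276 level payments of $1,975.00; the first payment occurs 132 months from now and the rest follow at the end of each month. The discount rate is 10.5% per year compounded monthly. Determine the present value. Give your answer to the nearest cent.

Ordinary annuity of 276 payments, first payment at period 132.
Periodic rate r = 0.105/12 per month; n is counted in months.
The ordinary-annuity PV formula values the stream one period before the first payment (period 131); discount that back 131 periods:
PV₀ = 1,975 × [1 − (1+r)^−276] / r × (1+r)^−131 = $65,585.41

$65,585.41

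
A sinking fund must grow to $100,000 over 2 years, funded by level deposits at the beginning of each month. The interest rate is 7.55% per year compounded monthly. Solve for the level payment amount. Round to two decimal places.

$3,848.85

Level annuity due; solve FV = PMT × [((1+r)^n − 1)/r] × (1+r) for PMT.
Periodic rate r = 0.0755/12 per month; n is counted in months.
With n = 24: PMT = 100,000 / ([((1+r)^n − 1)/r] × (1+r)) = $3,848.85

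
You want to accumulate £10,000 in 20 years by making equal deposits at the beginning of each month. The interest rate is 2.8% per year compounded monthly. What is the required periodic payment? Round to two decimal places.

Level annuity due; solve FV = PMT × [((1+r)^n − 1)/r] × (1+r) for PMT.
Periodic rate r = 0.028/12 per month; n is counted in months.
With n = 240: PMT = 10,000 / ([((1+r)^n − 1)/r] × (1+r)) = £31.06

£31.06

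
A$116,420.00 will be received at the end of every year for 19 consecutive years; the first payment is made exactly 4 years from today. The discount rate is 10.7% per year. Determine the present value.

Ordinary annuity of 19 payments, first payment at period 4.
Periodic rate r = 0.107 per year.
The ordinary-annuity PV formula values the stream one period before the first payment (period 3); discount that back 3 periods:
PV₀ = 116,420 × [1 − (1+r)^−19] / r × (1+r)^−3 = A$685,798.24

A$685,798.24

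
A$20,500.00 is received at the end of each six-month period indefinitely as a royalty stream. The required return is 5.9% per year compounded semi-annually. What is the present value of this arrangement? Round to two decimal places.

A$694,915.25

Periodic rate r = 0.059/2 per half-year.
Level perpetuity: PV = PMT / r = 20,500 / (0.059/2) = A$694,915.25.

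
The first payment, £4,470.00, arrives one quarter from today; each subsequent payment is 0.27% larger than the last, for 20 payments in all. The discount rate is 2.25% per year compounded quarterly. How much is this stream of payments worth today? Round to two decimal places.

Periodic rate r = 0.0225/4 per quarter; n is counted in quarters.
Growing ordinary annuity: PV = PMT₁ × [1 − ((1+g)/(1+r))^n] / (r − g) = 4,470 × [1 − ((1+0.0027)/(1+r))^20] / (r − 0.0027) = £86,485.79.

£86,485.79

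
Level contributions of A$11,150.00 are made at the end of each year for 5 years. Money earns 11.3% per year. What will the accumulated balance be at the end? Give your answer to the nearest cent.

A$69,855.50

This is an ordinary annuity: 5 deposits of A$11,150.00 at the end of each year.
Periodic rate r = 0.113 per year.
FV = PMT × [((1+r)^n − 1)/r] = 11,150 × [(1+r)^5 − 1] / r = A$69,855.50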